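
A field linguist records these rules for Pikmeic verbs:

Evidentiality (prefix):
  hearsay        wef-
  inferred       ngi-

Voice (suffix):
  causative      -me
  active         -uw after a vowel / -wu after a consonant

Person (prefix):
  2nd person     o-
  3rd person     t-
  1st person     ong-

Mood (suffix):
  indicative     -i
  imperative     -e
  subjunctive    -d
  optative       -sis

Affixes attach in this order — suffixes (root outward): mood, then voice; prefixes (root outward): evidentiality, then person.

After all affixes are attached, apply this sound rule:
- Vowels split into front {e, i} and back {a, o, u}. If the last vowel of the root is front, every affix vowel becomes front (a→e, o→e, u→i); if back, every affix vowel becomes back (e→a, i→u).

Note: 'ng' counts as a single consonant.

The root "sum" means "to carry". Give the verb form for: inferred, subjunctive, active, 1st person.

Attach evidentiality inferred ngi- → ngisum.
Attach mood subjunctive -d → ngisumd.
Attach voice active -wu (after consonant 'd') → ngisumdwu.
Attach person 1st person ong- → ongngisumdwu.
Apply vowel harmony: ongngisumdwu → ongngusumdwu.

ongngusumdwu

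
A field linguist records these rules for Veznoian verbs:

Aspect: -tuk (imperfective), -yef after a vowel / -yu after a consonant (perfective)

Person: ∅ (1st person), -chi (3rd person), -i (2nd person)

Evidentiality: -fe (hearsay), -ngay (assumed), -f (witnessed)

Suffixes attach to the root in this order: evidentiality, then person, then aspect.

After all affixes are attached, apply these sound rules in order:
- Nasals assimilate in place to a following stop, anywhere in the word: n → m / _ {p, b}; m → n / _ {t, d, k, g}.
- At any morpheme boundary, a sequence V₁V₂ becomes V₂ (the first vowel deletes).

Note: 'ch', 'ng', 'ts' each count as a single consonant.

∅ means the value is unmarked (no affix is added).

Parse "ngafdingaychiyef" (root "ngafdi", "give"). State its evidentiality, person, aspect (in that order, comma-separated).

assumed, 3rd person, perfective

Segment: ngafdi-ngay-chi-yef.
evidentiality: -ngay → assumed.
person: -chi → 3rd person.
aspect: -yef/yu → perfective.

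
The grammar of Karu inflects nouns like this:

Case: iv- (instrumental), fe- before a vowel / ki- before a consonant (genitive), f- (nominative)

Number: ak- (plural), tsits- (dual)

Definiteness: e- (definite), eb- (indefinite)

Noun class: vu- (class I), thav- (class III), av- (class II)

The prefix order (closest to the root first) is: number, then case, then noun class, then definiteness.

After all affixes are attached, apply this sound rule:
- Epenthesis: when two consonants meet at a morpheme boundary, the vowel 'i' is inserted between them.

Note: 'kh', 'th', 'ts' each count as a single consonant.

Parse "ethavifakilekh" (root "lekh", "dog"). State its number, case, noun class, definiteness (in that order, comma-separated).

Segment: e-thav-f-ak-lekh.
number: ak- → plural.
case: f- → nominative.
noun class: thav- → class III.
definiteness: e- → definite.

plural, nominative, class III, definite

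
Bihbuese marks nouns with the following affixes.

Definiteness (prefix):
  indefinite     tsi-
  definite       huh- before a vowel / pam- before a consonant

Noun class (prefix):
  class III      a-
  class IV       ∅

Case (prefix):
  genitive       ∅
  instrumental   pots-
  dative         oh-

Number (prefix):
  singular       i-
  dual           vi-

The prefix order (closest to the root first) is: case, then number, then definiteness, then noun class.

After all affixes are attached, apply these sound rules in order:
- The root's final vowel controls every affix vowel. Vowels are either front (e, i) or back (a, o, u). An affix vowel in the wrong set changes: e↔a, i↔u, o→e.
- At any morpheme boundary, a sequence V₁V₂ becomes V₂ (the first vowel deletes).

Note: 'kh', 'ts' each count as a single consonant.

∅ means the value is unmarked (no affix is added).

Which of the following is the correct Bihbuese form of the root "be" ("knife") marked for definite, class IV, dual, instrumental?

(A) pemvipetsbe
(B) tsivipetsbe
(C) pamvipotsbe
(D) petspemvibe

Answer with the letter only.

Attach case instrumental pots- → potsbe.
Attach number dual vi- → vipotsbe.
Attach definiteness definite pam- (before consonant 'v') → pamvipotsbe.
noun class = class IV: zero marking, form stays pamvipotsbe.
Apply vowel harmony: pamvipotsbe → pemvipetsbe.
Vowel deletion: no change.
So the correct form is pemvipetsbe, option (A).
(C) pamvipotsbe is wrong: it fails to apply the sound rule(s).
(D) petspemvibe is wrong: it has the affixes in the wrong order.
(B) tsivipetsbe is wrong: it uses indefinite instead of definite for definiteness.

A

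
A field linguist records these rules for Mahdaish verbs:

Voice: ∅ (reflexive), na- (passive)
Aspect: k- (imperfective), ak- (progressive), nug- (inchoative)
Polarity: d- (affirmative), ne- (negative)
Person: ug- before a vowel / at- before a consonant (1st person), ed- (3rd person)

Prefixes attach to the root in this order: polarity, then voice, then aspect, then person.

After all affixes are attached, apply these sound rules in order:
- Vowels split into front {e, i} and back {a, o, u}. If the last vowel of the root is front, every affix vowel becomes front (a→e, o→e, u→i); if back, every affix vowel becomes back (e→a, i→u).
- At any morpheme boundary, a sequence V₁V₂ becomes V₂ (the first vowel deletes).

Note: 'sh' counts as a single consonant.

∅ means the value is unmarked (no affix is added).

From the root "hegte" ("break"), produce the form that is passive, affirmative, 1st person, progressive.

igeknedhegte

Attach polarity affirmative d- → dhegte.
Attach voice passive na- → nadhegte.
Attach aspect progressive ak- → aknadhegte.
Attach person 1st person ug- (before vowel 'a') → ugaknadhegte.
Apply vowel harmony: ugaknadhegte → igeknedhegte.
Vowel deletion: no change.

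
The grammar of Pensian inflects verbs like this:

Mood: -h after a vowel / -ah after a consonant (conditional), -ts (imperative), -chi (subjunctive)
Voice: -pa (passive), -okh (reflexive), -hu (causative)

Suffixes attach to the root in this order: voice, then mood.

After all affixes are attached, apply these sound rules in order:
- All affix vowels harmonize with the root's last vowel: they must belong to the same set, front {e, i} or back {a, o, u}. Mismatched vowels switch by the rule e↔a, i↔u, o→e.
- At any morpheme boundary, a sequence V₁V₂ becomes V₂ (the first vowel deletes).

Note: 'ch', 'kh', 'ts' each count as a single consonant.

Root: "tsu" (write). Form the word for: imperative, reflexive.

Attach voice reflexive -okh → tsuokh.
Attach mood imperative -ts → tsuokhts.
Vowel harmony: no change.
Apply vowel deletion: tsuokhts → tsokhts.

tsokhts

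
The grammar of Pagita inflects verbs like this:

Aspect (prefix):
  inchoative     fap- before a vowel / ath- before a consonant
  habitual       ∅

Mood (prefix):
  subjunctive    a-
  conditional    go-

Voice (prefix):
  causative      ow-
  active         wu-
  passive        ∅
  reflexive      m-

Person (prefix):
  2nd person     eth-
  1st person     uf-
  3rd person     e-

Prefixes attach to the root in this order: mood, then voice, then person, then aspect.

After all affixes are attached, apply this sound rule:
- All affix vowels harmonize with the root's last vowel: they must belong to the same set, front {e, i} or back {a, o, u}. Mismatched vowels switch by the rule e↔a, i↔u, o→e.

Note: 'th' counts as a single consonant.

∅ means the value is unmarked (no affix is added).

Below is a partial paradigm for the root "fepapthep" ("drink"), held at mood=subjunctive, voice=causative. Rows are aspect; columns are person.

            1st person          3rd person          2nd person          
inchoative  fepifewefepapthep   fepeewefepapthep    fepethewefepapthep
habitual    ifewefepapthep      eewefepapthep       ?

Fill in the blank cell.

Attach mood subjunctive a- → afepapthep.
Attach voice causative ow- → owafepapthep.
Attach person 2nd person eth- → ethowafepapthep.
aspect = habitual: zero marking, form stays ethowafepapthep.
Apply vowel harmony: ethowafepapthep → ethewefepapthep.

ethewefepapthep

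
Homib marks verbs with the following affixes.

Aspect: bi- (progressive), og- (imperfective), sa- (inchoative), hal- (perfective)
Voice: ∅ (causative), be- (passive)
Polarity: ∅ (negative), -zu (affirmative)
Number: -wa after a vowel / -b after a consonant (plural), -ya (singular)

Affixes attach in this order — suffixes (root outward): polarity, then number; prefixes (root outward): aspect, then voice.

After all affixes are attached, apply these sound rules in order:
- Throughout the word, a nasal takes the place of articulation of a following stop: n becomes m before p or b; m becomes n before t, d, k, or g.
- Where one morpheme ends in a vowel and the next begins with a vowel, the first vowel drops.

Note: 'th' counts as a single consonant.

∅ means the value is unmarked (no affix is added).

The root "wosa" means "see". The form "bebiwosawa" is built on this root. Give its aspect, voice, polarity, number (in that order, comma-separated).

Segment: be-bi-wosa-wa.
aspect: bi- → progressive.
voice: be- → passive.
polarity: ∅ → negative.
number: -wa/b → plural.

progressive, passive, negative, plural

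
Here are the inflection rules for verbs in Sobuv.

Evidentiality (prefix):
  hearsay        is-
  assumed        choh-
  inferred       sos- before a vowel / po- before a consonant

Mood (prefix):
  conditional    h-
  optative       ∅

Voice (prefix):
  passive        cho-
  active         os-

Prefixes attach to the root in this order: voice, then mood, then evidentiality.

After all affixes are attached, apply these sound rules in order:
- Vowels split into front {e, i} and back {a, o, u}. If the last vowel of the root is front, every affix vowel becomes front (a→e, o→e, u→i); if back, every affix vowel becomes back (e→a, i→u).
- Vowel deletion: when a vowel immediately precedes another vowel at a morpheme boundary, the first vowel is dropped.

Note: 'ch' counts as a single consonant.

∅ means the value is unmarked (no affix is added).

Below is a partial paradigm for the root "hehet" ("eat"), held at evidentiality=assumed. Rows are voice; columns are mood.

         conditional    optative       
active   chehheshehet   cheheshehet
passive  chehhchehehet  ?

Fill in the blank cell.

Attach voice passive cho- → chohehet.
mood = optative: zero marking, form stays chohehet.
Attach evidentiality assumed choh- → chohchohehet.
Apply vowel harmony: chohchohehet → chehchehehet.
Vowel deletion: no change.

chehchehehet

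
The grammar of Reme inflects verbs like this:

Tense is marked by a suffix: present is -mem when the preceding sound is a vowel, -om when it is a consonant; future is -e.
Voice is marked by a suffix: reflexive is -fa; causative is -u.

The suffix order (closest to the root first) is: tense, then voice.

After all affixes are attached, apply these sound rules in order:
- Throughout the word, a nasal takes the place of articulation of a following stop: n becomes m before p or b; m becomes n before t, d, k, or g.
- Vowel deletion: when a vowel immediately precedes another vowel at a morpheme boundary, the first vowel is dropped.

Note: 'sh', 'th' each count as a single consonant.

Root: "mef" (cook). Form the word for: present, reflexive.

mefomfa

Attach tense present -om (after consonant 'f') → mefom.
Attach voice reflexive -fa → mefomfa.
Nasal assimilation: no change.
Vowel deletion: no change.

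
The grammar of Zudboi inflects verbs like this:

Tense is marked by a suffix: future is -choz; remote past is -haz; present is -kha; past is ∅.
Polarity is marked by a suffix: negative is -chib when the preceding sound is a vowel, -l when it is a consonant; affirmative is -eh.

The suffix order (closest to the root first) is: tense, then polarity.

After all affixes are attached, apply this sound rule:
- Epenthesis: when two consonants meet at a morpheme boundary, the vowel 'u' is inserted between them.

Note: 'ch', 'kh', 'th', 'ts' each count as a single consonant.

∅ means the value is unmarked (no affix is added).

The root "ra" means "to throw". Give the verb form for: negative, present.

rakhachib

Attach tense present -kha → rakha.
Attach polarity negative -chib (after vowel 'a') → rakhachib.
Epenthesis: no change.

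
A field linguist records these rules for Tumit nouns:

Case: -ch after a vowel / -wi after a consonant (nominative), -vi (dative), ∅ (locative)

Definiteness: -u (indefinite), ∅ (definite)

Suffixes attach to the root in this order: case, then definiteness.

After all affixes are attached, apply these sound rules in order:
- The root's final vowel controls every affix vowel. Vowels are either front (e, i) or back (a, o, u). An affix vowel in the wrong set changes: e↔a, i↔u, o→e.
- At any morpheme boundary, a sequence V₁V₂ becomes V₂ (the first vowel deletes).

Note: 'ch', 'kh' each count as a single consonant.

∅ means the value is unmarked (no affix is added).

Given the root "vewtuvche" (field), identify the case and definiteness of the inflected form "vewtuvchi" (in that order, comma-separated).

locative, indefinite

Segment: vewtuvche-u.
case: ∅ → locative.
definiteness: -u → indefinite.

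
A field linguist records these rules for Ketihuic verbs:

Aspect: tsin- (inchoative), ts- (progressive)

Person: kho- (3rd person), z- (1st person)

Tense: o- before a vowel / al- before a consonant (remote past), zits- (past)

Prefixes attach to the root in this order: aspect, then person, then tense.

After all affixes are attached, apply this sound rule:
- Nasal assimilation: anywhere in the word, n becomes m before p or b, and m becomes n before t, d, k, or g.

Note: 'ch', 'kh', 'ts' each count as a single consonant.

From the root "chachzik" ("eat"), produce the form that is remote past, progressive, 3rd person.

alkhotschachzik

Attach aspect progressive ts- → tschachzik.
Attach person 3rd person kho- → khotschachzik.
Attach tense remote past al- (before consonant 'kh') → alkhotschachzik.
Nasal assimilation: no change.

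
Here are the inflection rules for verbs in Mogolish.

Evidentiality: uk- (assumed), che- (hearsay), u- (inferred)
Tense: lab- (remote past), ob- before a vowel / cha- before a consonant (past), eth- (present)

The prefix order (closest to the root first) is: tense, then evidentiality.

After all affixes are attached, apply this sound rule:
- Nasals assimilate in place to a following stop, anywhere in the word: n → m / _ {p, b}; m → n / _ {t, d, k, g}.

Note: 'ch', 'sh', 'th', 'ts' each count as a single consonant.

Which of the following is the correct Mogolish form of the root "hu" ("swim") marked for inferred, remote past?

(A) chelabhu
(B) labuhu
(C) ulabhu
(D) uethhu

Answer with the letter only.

Attach tense remote past lab- → labhu.
Attach evidentiality inferred u- → ulabhu.
Nasal assimilation: no change.
So the correct form is ulabhu, option (C).
(A) chelabhu is wrong: it uses hearsay instead of inferred for evidentiality.
(B) labuhu is wrong: it has the affixes in the wrong order.
(D) uethhu is wrong: it uses present instead of remote past for tense.

C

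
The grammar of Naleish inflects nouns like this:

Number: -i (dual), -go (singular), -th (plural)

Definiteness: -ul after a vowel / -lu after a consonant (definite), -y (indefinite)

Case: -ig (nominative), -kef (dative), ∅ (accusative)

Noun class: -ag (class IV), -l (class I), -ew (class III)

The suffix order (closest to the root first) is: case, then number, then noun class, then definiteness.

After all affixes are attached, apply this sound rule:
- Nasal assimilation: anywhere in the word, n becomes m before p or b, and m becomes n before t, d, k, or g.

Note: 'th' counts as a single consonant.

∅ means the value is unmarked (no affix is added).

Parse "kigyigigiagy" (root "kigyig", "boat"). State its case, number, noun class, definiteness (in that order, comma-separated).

nominative, dual, class IV, indefinite

Segment: kigyig-ig-i-ag-y.
case: -ig → nominative.
number: -i → dual.
noun class: -ag → class IV.
definiteness: -y → indefinite.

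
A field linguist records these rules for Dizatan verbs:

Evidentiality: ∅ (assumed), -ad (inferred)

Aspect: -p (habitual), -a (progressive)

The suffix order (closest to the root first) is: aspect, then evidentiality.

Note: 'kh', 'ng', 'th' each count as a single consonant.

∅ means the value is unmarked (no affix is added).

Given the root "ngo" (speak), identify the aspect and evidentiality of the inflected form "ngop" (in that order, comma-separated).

habitual, assumed

Segment: ngo-p.
aspect: -p → habitual.
evidentiality: ∅ → assumed.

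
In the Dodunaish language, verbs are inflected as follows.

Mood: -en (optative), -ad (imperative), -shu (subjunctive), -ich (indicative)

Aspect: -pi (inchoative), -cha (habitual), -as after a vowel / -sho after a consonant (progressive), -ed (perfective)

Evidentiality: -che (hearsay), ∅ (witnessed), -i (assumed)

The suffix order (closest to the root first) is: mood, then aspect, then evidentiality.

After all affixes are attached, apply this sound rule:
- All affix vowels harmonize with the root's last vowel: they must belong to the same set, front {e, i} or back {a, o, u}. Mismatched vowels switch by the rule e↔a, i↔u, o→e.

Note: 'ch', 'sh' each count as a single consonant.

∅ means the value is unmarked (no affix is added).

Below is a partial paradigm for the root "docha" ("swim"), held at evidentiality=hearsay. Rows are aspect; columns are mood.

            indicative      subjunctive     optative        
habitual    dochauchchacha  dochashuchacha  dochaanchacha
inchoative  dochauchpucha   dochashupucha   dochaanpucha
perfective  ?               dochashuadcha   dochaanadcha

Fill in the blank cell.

dochauchadcha

Attach mood indicative -ich → dochaich.
Attach aspect perfective -ed → dochaiched.
Attach evidentiality hearsay -che → dochaichedche.
Apply vowel harmony: dochaichedche → dochauchadcha.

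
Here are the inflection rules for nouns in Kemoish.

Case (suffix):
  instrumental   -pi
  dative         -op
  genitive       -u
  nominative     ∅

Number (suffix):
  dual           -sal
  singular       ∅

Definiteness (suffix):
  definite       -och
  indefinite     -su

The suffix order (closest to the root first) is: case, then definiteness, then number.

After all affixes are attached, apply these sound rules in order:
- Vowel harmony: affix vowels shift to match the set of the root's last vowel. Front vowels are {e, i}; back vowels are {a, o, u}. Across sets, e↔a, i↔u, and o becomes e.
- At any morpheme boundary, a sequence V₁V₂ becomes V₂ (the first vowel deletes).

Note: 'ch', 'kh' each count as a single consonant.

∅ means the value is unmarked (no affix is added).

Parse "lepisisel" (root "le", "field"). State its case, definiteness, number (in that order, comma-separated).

instrumental, indefinite, dual

Segment: le-pi-su-sal.
case: -pi → instrumental.
definiteness: -su → indefinite.
number: -sal → dual.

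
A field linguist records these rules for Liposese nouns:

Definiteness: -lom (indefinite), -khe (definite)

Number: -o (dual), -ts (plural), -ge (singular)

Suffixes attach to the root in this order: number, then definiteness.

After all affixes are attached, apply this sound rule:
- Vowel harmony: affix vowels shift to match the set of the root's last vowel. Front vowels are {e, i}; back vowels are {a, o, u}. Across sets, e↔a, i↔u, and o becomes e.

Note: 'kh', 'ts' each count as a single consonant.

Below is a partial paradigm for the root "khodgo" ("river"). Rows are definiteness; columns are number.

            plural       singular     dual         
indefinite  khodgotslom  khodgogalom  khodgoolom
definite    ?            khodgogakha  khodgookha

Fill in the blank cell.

Attach number plural -ts → khodgots.
Attach definiteness definite -khe → khodgotskhe.
Apply vowel harmony: khodgotskhe → khodgotskha.

khodgotskha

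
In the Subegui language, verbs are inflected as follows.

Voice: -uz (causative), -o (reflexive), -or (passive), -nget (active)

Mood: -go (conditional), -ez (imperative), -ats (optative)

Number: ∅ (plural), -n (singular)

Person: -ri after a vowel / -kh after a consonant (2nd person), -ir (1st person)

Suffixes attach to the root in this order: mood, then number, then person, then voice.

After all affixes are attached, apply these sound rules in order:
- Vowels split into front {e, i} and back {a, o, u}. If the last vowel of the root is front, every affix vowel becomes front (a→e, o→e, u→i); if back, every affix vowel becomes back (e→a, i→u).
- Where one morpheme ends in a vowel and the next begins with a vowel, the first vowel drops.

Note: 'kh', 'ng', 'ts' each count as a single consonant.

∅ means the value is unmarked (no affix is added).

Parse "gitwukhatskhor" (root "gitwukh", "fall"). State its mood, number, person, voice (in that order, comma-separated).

Segment: gitwukh-ats-kh-or.
mood: -ats → optative.
number: ∅ → plural.
person: -ri/kh → 2nd person.
voice: -or → passive.

optative, plural, 2nd person, passive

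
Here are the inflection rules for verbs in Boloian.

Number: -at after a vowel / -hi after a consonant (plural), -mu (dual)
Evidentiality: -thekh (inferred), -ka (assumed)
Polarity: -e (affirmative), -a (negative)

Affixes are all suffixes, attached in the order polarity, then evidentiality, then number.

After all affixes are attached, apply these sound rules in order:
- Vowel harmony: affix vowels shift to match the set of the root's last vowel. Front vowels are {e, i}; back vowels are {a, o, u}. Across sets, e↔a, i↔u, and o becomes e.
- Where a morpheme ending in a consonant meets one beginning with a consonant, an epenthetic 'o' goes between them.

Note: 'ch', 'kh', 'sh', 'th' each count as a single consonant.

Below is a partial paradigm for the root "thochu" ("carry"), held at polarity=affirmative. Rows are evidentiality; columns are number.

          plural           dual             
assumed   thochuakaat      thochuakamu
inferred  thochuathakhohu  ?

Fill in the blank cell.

thochuathakhomu

Attach polarity affirmative -e → thochue.
Attach evidentiality inferred -thekh → thochuethekh.
Attach number dual -mu → thochuethekhmu.
Apply vowel harmony: thochuethekhmu → thochuathakhmu.
Apply epenthesis: thochuathakhmu → thochuathakhomu.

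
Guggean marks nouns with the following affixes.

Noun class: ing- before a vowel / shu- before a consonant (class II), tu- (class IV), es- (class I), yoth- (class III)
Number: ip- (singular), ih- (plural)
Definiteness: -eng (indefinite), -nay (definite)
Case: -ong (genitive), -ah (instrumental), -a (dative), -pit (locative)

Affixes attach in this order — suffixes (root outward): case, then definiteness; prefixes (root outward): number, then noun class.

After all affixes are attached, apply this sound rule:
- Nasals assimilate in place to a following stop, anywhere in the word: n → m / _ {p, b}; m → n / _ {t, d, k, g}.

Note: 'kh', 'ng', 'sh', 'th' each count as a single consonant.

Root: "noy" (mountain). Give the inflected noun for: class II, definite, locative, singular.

Attach number singular ip- → ipnoy.
Attach noun class class II ing- (before vowel 'i') → ingipnoy.
Attach case locative -pit → ingipnoypit.
Attach definiteness definite -nay → ingipnoypitnay.
Nasal assimilation: no change.

ingipnoypitnay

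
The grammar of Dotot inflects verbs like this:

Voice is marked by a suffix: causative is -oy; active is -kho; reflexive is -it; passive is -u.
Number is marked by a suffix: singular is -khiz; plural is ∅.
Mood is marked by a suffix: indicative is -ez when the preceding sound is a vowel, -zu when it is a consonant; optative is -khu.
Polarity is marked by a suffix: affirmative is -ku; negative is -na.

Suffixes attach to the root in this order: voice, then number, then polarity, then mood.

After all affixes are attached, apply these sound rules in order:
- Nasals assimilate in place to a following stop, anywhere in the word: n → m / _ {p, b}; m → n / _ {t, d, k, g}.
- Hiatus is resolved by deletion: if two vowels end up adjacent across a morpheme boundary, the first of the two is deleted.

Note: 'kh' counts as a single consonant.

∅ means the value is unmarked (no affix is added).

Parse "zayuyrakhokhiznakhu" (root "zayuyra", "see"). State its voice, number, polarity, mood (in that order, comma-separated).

active, singular, negative, optative

Segment: zayuyra-kho-khiz-na-khu.
voice: -kho → active.
number: -khiz → singular.
polarity: -na → negative.
mood: -khu → optative.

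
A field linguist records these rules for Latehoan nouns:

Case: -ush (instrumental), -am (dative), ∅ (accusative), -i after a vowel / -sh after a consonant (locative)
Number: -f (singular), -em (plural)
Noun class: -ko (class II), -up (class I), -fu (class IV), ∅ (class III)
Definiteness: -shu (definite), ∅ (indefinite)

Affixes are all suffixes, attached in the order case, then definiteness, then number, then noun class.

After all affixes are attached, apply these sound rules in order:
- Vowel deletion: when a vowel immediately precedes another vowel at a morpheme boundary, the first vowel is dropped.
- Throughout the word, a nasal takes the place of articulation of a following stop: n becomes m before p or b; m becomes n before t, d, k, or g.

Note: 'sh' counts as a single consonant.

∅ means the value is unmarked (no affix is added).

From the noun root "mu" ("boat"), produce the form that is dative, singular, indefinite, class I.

Attach case dative -am → muam.
definiteness = indefinite: zero marking, form stays muam.
Attach number singular -f → muamf.
Attach noun class class I -up → muamfup.
Apply vowel deletion: muamfup → mamfup.
Nasal assimilation: no change.

mamfup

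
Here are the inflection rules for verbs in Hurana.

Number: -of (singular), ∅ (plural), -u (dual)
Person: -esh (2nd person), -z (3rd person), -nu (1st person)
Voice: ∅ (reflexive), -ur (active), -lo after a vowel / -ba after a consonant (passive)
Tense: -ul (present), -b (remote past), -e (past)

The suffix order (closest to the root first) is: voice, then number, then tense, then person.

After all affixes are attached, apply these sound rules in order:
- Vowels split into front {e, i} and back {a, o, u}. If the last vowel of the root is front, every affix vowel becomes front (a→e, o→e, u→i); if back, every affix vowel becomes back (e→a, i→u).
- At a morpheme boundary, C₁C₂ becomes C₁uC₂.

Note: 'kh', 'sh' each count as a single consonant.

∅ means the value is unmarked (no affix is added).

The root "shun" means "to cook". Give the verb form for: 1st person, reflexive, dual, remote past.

shunubunu

voice = reflexive: zero marking, form stays shun.
Attach number dual -u → shunu.
Attach tense remote past -b → shunub.
Attach person 1st person -nu → shunubnu.
Vowel harmony: no change.
Apply epenthesis: shunubnu → shunubunu.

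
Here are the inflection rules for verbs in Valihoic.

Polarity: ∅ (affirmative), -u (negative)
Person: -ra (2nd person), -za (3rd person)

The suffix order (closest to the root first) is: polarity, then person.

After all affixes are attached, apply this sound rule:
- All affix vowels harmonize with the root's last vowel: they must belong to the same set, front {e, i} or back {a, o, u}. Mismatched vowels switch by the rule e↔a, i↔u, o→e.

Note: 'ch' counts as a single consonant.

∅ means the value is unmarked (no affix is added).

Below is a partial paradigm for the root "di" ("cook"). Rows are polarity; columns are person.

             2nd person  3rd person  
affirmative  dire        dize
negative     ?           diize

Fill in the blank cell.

diire

Attach polarity negative -u → diu.
Attach person 2nd person -ra → diura.
Apply vowel harmony: diura → diire.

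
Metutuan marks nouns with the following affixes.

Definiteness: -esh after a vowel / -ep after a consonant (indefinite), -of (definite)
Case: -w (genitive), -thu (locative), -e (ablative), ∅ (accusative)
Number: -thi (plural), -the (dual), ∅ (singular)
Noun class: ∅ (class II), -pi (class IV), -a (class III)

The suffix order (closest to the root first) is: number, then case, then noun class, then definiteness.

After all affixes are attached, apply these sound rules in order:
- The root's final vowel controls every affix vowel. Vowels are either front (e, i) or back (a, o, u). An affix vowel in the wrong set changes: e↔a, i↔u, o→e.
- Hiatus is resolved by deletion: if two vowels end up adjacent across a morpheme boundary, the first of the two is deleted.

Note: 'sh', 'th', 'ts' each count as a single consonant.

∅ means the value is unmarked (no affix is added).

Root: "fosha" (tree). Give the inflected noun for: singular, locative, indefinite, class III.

foshathash

number = singular: zero marking, form stays fosha.
Attach case locative -thu → foshathu.
Attach noun class class III -a → foshathua.
Attach definiteness indefinite -esh (after vowel 'a') → foshathuaesh.
Apply vowel harmony: foshathuaesh → foshathuaash.
Apply vowel deletion: foshathuaash → foshathash.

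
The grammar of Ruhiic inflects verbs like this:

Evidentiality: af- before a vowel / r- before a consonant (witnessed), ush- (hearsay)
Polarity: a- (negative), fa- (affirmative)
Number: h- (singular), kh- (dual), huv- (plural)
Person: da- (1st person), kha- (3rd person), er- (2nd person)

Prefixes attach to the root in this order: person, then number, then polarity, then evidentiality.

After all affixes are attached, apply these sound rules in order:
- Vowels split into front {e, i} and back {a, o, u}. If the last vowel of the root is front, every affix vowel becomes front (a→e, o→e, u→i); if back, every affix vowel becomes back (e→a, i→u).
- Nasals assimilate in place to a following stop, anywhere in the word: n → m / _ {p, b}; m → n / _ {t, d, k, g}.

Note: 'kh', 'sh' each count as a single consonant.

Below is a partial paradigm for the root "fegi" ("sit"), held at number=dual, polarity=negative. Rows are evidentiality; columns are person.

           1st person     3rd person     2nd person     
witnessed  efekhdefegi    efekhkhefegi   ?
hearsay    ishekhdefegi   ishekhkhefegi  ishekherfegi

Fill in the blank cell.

efekherfegi

Attach person 2nd person er- → erfegi.
Attach number dual kh- → kherfegi.
Attach polarity negative a- → akherfegi.
Attach evidentiality witnessed af- (before vowel 'a') → afakherfegi.
Apply vowel harmony: afakherfegi → efekherfegi.
Nasal assimilation: no change.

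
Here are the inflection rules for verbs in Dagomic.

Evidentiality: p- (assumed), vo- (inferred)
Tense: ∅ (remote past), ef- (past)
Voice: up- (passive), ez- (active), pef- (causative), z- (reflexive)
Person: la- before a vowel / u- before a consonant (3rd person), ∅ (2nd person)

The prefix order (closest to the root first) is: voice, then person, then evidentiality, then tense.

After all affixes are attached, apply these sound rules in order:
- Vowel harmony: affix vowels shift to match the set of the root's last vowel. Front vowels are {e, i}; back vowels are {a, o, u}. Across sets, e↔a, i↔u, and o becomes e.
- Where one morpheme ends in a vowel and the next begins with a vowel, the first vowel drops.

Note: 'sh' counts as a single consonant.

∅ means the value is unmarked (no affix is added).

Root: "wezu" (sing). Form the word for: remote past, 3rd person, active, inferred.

Attach voice active ez- → ezwezu.
Attach person 3rd person la- (before vowel 'e') → laezwezu.
Attach evidentiality inferred vo- → volaezwezu.
tense = remote past: zero marking, form stays volaezwezu.
Apply vowel harmony: volaezwezu → volaazwezu.
Apply vowel deletion: volaazwezu → volazwezu.

volazwezu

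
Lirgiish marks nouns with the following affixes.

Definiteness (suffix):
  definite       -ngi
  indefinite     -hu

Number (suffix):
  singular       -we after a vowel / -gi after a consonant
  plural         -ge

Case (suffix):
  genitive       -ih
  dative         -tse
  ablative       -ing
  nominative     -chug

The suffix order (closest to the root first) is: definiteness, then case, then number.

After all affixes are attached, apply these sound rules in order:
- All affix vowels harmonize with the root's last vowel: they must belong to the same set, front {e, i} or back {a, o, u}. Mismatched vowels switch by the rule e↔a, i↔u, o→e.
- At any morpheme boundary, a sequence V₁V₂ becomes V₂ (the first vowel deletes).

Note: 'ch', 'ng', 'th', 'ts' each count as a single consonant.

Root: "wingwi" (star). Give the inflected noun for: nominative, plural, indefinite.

Attach definiteness indefinite -hu → wingwihu.
Attach case nominative -chug → wingwihuchug.
Attach number plural -ge → wingwihuchugge.
Apply vowel harmony: wingwihuchugge → wingwihichigge.
Vowel deletion: no change.

wingwihichigge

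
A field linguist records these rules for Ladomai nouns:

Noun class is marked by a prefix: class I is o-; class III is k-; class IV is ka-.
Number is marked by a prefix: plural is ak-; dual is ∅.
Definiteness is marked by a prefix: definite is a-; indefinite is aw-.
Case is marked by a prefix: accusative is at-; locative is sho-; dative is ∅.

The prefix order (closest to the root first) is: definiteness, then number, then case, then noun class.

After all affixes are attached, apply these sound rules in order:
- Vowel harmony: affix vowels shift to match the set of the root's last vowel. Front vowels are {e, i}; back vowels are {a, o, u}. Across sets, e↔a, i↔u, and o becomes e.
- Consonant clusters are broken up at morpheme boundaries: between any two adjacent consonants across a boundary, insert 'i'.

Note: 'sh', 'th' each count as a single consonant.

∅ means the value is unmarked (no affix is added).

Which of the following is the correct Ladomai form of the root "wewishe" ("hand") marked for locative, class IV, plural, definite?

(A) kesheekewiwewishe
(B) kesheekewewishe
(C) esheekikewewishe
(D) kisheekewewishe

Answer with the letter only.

B

Attach definiteness definite a- → awewishe.
Attach number plural ak- → akawewishe.
Attach case locative sho- → shoakawewishe.
Attach noun class class IV ka- → kashoakawewishe.
Apply vowel harmony: kashoakawewishe → kesheekewewishe.
Epenthesis: no change.
So the correct form is kesheekewewishe, option (B).
(A) kesheekewiwewishe is wrong: it uses indefinite instead of definite for definiteness.
(C) esheekikewewishe is wrong: it has the affixes in the wrong order.
(D) kisheekewewishe is wrong: it uses class III instead of class IV for noun class.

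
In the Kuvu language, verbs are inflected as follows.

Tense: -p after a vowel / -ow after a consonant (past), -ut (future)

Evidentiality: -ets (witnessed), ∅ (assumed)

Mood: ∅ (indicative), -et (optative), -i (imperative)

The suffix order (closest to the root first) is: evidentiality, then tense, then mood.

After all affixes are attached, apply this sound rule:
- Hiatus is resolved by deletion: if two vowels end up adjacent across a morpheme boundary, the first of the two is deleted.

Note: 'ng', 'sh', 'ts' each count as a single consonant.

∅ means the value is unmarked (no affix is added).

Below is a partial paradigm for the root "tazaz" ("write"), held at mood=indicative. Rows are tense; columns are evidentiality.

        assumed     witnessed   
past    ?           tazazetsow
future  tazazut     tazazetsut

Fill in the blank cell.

evidentiality = assumed: zero marking, form stays tazaz.
Attach tense past -ow (after consonant 'z') → tazazow.
mood = indicative: zero marking, form stays tazazow.
Vowel deletion: no change.

tazazow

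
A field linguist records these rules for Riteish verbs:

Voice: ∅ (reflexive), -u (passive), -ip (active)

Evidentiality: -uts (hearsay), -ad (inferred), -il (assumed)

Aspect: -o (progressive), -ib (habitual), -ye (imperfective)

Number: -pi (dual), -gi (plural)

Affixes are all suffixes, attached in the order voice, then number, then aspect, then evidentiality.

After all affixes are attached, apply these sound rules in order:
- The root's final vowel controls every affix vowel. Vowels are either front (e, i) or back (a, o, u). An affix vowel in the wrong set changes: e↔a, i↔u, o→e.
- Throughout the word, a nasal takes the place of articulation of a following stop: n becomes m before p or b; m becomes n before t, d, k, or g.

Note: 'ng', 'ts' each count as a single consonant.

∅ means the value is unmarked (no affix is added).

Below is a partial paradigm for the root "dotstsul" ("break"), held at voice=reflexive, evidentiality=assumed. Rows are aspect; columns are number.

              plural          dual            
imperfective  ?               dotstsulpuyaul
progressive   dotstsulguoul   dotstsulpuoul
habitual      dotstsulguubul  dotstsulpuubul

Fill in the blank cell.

voice = reflexive: zero marking, form stays dotstsul.
Attach number plural -gi → dotstsulgi.
Attach aspect imperfective -ye → dotstsulgiye.
Attach evidentiality assumed -il → dotstsulgiyeil.
Apply vowel harmony: dotstsulgiyeil → dotstsulguyaul.
Nasal assimilation: no change.

dotstsulguyaul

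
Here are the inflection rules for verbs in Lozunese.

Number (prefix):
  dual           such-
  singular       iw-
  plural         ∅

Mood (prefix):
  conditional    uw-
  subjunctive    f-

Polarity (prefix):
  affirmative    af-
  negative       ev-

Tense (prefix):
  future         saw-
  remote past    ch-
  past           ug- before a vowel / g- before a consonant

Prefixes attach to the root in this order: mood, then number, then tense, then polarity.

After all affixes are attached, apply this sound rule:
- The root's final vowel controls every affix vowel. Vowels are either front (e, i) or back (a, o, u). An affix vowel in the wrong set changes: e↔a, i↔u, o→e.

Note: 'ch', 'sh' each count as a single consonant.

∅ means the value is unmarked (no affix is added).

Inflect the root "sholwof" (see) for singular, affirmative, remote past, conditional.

Attach mood conditional uw- → uwsholwof.
Attach number singular iw- → iwuwsholwof.
Attach tense remote past ch- → chiwuwsholwof.
Attach polarity affirmative af- → afchiwuwsholwof.
Apply vowel harmony: afchiwuwsholwof → afchuwuwsholwof.

afchuwuwsholwof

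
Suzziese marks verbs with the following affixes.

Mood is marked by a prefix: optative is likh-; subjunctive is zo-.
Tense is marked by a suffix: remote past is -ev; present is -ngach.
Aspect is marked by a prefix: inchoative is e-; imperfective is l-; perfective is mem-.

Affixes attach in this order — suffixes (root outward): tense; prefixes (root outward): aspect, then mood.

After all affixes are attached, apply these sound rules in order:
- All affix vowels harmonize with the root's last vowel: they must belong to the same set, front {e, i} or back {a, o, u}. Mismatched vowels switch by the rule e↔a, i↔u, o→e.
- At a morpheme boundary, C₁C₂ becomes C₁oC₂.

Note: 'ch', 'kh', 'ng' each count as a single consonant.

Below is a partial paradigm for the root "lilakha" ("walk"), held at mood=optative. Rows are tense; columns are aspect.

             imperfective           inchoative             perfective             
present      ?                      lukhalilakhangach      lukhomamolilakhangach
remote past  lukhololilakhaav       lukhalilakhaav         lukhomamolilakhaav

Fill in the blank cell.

lukhololilakhangach

Attach aspect imperfective l- → llilakha.
Attach mood optative likh- → likhllilakha.
Attach tense present -ngach → likhllilakhangach.
Apply vowel harmony: likhllilakhangach → lukhllilakhangach.
Apply epenthesis: lukhllilakhangach → lukhololilakhangach.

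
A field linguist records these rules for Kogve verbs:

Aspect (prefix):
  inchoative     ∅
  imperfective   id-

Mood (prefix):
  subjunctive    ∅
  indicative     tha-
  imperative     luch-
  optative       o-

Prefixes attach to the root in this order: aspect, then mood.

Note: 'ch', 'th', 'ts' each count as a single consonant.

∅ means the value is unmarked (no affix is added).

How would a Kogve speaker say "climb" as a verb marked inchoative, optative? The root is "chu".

ochu

aspect = inchoative: zero marking, form stays chu.
Attach mood optative o- → ochu.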